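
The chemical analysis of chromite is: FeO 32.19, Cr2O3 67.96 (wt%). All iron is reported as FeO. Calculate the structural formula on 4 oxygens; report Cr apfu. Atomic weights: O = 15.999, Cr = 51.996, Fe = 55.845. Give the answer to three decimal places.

1.999 Cr apfu

32.19 wt% FeO ÷ 71.844 g/mol = 0.44805 mol, giving 0.44805 Fe and 0.44805 O.
67.96 wt% Cr2O3 ÷ 151.989 g/mol = 0.44714 mol, giving 0.89428 Cr and 1.34142 O.
Oxygen sums to 1.78947; scaling by 4/1.78947 = 2.23530 puts the formula on 4 O.
Cr: 0.89428 × 2.23530 = 1.999 atoms per formula unit.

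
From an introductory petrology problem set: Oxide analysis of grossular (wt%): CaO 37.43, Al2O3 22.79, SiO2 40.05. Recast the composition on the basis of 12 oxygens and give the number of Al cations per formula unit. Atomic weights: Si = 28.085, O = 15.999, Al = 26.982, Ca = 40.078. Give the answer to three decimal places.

2.008 Al apfu

CaO (M=56.077): mol = 0.66748; Ca = 0.66748, O = 0.66748.
Al2O3 (M=101.961): mol = 0.22352; Al = 0.44704, O = 0.67056.
SiO2 (M=60.083): mol = 0.66658; Si = 0.66658, O = 1.33316.
ΣO = 2.67120; factor = 12/ΣO = 4.49236.
Al apfu = 0.44704 × 4.49236 = 2.008.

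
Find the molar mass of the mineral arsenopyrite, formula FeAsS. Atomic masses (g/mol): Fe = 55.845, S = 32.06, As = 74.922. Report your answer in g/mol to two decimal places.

162.83 g/mol

Fe: 1 × 55.845 = 55.8450
As: 1 × 74.922 = 74.9220
S: 1 × 32.06 = 32.0600
Summing the contributions gives the formula mass.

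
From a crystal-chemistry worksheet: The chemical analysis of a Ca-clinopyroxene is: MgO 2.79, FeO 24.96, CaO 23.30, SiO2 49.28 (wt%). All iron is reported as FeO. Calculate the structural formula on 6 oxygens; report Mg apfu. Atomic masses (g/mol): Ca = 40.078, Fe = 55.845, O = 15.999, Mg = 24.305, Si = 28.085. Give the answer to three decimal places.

2.79 wt% MgO ÷ 40.304 g/mol = 0.06922 mol, giving 0.06922 Mg and 0.06922 O.
24.96 wt% FeO ÷ 71.844 g/mol = 0.34742 mol, giving 0.34742 Fe and 0.34742 O.
23.30 wt% CaO ÷ 56.077 g/mol = 0.41550 mol, giving 0.41550 Ca and 0.41550 O.
49.28 wt% SiO2 ÷ 60.083 g/mol = 0.82020 mol, giving 0.82020 Si and 1.64040 O.
Oxygen sums to 2.47254; scaling by 6/2.47254 = 2.42665 puts the formula on 6 O.
Mg: 0.06922 × 2.42665 = 0.168 atoms per formula unit.

0.168 Mg apfu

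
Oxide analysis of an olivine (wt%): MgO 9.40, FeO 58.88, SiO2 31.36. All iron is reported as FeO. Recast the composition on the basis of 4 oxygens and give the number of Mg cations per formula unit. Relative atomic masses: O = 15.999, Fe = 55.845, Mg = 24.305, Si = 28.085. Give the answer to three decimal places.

9.40 wt% MgO ÷ 40.304 g/mol = 0.23323 mol, giving 0.23323 Mg and 0.23323 O.
58.88 wt% FeO ÷ 71.844 g/mol = 0.81955 mol, giving 0.81955 Fe and 0.81955 O.
31.36 wt% SiO2 ÷ 60.083 g/mol = 0.52194 mol, giving 0.52194 Si and 1.04388 O.
Oxygen sums to 2.09666; scaling by 4/2.09666 = 1.90780 puts the formula on 4 O.
Mg: 0.23323 × 1.90780 = 0.445 atoms per formula unit.

0.445 Mg apfu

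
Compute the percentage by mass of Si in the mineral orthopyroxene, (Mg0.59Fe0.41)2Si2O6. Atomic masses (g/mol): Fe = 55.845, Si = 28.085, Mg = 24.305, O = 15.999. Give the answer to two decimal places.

24.78 mass %

Formula mass = 1.18×24.305 + 0.82×55.845 + 2×28.085 + 6×15.999 = 226.637 g/mol, of which 56.170 g is Si.
So Si makes up 56.170/226.637 = 0.2478 of the mass, i.e. 24.78%.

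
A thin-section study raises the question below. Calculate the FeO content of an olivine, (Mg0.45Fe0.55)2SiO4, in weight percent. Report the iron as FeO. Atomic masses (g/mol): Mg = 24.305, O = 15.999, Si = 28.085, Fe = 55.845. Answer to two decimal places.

45.06 wt%

M((Mg0.45Fe0.55)2SiO4) = 175.385 g/mol; M(FeO) = 71.844 g/mol.
Moles FeO per formula unit = 1.10 Fe ÷ 1 = 1.1000.
FeO fraction = (1.1000 × 71.844) / 175.385 = 79.028/175.385 = 0.4506.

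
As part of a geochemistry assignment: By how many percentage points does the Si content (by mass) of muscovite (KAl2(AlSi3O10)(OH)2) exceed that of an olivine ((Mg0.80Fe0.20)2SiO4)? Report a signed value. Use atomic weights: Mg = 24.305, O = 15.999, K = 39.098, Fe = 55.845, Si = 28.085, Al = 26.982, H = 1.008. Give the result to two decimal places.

M(KAl2(AlSi3O10)(OH)2) = 398.303 g/mol, so wt% Si = 84.255/398.303 × 100 = 21.15%.
M((Mg0.80Fe0.20)2SiO4) = 153.307 g/mol, so wt% Si = 28.085/153.307 × 100 = 18.32%.
21.15 − 18.32 = 2.83 pp.

2.83 percentage points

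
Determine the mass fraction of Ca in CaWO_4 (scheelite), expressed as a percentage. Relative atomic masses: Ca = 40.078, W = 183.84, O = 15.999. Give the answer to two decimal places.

13.92 weight percent

Molar mass of CaWO_4: 1*40.078 + 1*183.84 + 4*15.999 = 287.914 g/mol.
Mass of Ca per formula unit: 1 × 40.078 = 40.078 g.
Weight fraction Ca = 40.078 / 287.914 = 0.1392.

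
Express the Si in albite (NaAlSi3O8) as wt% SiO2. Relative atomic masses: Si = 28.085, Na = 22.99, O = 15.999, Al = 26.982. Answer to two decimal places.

68.74 wt%

Formula mass = 262.219 g/mol.
3 Si → 3.0000 mol SiO2 per formula unit; M(SiO2) = 60.083, so SiO2 mass = 180.249 g.
180.249/262.219 × 100 = 68.74 wt%.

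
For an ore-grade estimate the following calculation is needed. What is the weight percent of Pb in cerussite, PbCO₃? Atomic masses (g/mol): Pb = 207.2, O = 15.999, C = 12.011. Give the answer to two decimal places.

M(PbCO₃) = 267.208 g/mol.
Pb contributes 1 × 207.2 = 207.200 g per mole.
207.200/267.208 = 0.7754 → 77.54%.

77.54 wt%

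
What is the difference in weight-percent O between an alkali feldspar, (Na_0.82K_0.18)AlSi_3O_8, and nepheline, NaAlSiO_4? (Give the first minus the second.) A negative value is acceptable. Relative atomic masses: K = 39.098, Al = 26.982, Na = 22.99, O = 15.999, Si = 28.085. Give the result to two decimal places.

O in (Na_0.82K_0.18)AlSi_3O_8: molar mass 265.118 g/mol; 8×15.999 = 127.992 g → 48.28 wt%.
O in NaAlSiO_4: molar mass 142.053 g/mol; 4×15.999 = 63.996 g → 45.05 wt%.
Difference = 48.28 − 45.05 = 3.23 percentage points.

3.23 percentage points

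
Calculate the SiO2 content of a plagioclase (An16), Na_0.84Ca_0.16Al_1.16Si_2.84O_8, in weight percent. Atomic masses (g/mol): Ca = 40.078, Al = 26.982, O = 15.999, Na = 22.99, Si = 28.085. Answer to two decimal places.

M(Na_0.84Ca_0.16Al_1.16Si_2.84O_8) = 264.777 g/mol; M(SiO2) = 60.083 g/mol.
Moles SiO2 per formula unit = 2.84 Si ÷ 1 = 2.8400.
SiO2 fraction = (2.8400 × 60.083) / 264.777 = 170.636/264.777 = 0.6445.

64.45 wt%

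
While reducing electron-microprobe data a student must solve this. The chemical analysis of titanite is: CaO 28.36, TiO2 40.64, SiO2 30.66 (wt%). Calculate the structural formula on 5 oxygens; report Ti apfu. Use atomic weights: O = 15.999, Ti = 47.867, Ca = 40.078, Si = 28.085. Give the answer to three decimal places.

28.36 wt% CaO ÷ 56.077 g/mol = 0.50573 mol, giving 0.50573 Ca and 0.50573 O.
40.64 wt% TiO2 ÷ 79.865 g/mol = 0.50886 mol, giving 0.50886 Ti and 1.01772 O.
30.66 wt% SiO2 ÷ 60.083 g/mol = 0.51029 mol, giving 0.51029 Si and 1.02058 O.
Oxygen sums to 2.54403; scaling by 5/2.54403 = 1.96539 puts the formula on 5 O.
Ti: 0.50886 × 1.96539 = 1.000 atoms per formula unit.

1.000 Ti apfu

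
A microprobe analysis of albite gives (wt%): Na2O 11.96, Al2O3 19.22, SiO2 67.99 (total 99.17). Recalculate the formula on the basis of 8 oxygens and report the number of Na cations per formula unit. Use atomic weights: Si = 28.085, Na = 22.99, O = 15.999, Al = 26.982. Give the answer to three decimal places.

1.022 Na apfu

11.96 wt% Na2O ÷ 61.979 g/mol = 0.19297 mol, giving 0.38594 Na and 0.19297 O.
19.22 wt% Al2O3 ÷ 101.961 g/mol = 0.18850 mol, giving 0.37700 Al and 0.56550 O.
67.99 wt% SiO2 ÷ 60.083 g/mol = 1.13160 mol, giving 1.13160 Si and 2.26320 O.
Oxygen sums to 3.02167; scaling by 8/3.02167 = 2.64754 puts the formula on 8 O.
Na: 0.38594 × 2.64754 = 1.022 atoms per formula unit.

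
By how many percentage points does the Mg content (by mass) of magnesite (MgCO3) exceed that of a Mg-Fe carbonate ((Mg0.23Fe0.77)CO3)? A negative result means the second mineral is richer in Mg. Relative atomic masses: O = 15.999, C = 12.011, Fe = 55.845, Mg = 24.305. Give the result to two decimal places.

First mineral: 24.305 g Mg in 84.313 g formula = 28.83 wt% Mg.
Second mineral: 5.590 g Mg in 108.599 g formula = 5.15 wt% Mg.
28.83% − 5.15% gives a difference of 23.68 percentage points.

23.68 percentage points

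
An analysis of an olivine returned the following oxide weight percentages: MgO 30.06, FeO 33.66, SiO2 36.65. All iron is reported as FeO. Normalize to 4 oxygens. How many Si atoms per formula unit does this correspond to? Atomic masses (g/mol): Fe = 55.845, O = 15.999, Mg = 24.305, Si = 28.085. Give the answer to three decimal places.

1.002 Si apfu

30.06 wt% MgO ÷ 40.304 g/mol = 0.74583 mol, giving 0.74583 Mg and 0.74583 O.
33.66 wt% FeO ÷ 71.844 g/mol = 0.46852 mol, giving 0.46852 Fe and 0.46852 O.
36.65 wt% SiO2 ÷ 60.083 g/mol = 0.60999 mol, giving 0.60999 Si and 1.21998 O.
Oxygen sums to 2.43433; scaling by 4/2.43433 = 1.64316 puts the formula on 4 O.
Si: 0.60999 × 1.64316 = 1.002 atoms per formula unit.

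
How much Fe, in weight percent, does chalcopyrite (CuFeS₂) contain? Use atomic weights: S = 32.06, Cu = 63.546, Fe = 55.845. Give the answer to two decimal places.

30.43 weight percent

Molar mass of CuFeS₂: 1·63.546 + 1·55.845 + 2·32.06 = 183.511 g/mol.
Mass of Fe per formula unit: 1 × 55.845 = 55.845 g.
Weight fraction Fe = 55.845 / 183.511 = 0.3043.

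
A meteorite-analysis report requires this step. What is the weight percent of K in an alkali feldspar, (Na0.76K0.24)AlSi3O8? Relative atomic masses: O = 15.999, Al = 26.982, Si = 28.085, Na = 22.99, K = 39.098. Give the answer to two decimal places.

M((Na0.76K0.24)AlSi3O8) = 266.085 g/mol.
K contributes 0.24 × 39.098 = 9.384 g per mole.
9.384/266.085 = 0.0353 → 3.53%.

3.53 weight percent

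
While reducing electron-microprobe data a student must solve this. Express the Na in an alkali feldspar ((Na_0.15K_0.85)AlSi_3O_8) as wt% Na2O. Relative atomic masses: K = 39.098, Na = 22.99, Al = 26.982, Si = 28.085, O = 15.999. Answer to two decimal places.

1.68 wt%

Formula mass = 275.911 g/mol.
0.15 Na → 0.0750 mol Na2O per formula unit; M(Na2O) = 61.979, so Na2O mass = 4.648 g.
4.648/275.911 × 100 = 1.68 wt%.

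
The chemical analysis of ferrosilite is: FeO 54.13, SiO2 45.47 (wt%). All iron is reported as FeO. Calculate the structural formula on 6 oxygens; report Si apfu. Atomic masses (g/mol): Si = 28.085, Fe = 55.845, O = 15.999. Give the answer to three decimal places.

2.003 Si apfu

FeO (M=71.844): mol = 0.75344; Fe = 0.75344, O = 0.75344.
SiO2 (M=60.083): mol = 0.75679; Si = 0.75679, O = 1.51358.
ΣO = 2.26702; factor = 6/ΣO = 2.64665.
Si apfu = 0.75679 × 2.64665 = 2.003.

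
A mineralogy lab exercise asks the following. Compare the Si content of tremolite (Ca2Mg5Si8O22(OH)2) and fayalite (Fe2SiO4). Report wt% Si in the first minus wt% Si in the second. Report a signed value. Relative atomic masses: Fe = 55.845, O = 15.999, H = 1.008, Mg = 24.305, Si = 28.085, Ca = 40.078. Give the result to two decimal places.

Si in Ca2Mg5Si8O22(OH)2: molar mass 812.353 g/mol; 8×28.085 = 224.680 g → 27.66 wt%.
Si in Fe2SiO4: molar mass 203.771 g/mol; 1×28.085 = 28.085 g → 13.78 wt%.
Difference = 27.66 − 13.78 = 13.88 percentage points.

13.88 percentage points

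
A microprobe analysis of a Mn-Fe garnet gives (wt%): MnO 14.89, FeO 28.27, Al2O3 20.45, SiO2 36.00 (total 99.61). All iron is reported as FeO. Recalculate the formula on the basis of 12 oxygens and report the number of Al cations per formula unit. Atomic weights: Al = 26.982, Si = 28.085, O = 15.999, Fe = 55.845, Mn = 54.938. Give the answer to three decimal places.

2.003 Al apfu

MnO: 14.89/70.937 = 0.20990 mol → 0.20990 mol Mn, 0.20990 mol O.
FeO: 28.27/71.844 = 0.39349 mol → 0.39349 mol Fe, 0.39349 mol O.
Al2O3: 20.45/101.961 = 0.20057 mol → 0.40114 mol Al, 0.60171 mol O.
SiO2: 36.00/60.083 = 0.59917 mol → 0.59917 mol Si, 1.19834 mol O.
Total oxygen = 2.40344 mol. Normalization factor = 12/2.40344 = 4.99284.
Al per 12 O = 0.40114 × 4.99284 = 2.003.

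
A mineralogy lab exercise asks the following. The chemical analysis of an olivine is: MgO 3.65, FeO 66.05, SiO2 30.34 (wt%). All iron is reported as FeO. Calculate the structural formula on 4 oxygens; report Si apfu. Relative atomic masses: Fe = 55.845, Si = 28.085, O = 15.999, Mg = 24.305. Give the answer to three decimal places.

1.000 Si apfu

3.65 wt% MgO ÷ 40.304 g/mol = 0.09056 mol, giving 0.09056 Mg and 0.09056 O.
66.05 wt% FeO ÷ 71.844 g/mol = 0.91935 mol, giving 0.91935 Fe and 0.91935 O.
30.34 wt% SiO2 ÷ 60.083 g/mol = 0.50497 mol, giving 0.50497 Si and 1.00994 O.
Oxygen sums to 2.01985; scaling by 4/2.01985 = 1.98035 puts the formula on 4 O.
Si: 0.50497 × 1.98035 = 1.000 atoms per formula unit.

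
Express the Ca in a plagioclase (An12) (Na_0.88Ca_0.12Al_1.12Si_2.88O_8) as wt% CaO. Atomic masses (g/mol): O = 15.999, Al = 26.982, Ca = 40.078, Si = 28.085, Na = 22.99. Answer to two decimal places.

M(Na_0.88Ca_0.12Al_1.12Si_2.88O_8) = 264.137 g/mol; M(CaO) = 56.077 g/mol.
Moles CaO per formula unit = 0.12 Ca ÷ 1 = 0.1200.
CaO fraction = (0.1200 × 56.077) / 264.137 = 6.729/264.137 = 0.0255.

2.55 wt%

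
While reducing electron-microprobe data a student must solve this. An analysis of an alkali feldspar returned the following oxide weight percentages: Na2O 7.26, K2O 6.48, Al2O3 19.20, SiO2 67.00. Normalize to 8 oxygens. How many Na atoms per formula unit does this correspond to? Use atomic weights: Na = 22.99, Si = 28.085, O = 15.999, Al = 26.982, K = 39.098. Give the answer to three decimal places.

7.26 wt% Na2O ÷ 61.979 g/mol = 0.11714 mol, giving 0.23428 Na and 0.11714 O.
6.48 wt% K2O ÷ 94.195 g/mol = 0.06879 mol, giving 0.13758 K and 0.06879 O.
19.20 wt% Al2O3 ÷ 101.961 g/mol = 0.18831 mol, giving 0.37662 Al and 0.56493 O.
67.00 wt% SiO2 ÷ 60.083 g/mol = 1.11512 mol, giving 1.11512 Si and 2.23024 O.
Oxygen sums to 2.98110; scaling by 8/2.98110 = 2.68357 puts the formula on 8 O.
Na: 0.23428 × 2.68357 = 0.629 atoms per formula unit.

0.629 Na apfu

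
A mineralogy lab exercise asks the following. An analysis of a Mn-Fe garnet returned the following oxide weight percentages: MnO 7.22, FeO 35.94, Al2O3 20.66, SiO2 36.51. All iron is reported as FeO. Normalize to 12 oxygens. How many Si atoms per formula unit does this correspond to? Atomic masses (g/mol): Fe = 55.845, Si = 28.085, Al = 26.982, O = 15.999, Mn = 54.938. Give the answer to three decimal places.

MnO: 7.22/70.937 = 0.10178 mol → 0.10178 mol Mn, 0.10178 mol O.
FeO: 35.94/71.844 = 0.50025 mol → 0.50025 mol Fe, 0.50025 mol O.
Al2O3: 20.66/101.961 = 0.20263 mol → 0.40526 mol Al, 0.60789 mol O.
SiO2: 36.51/60.083 = 0.60766 mol → 0.60766 mol Si, 1.21532 mol O.
Total oxygen = 2.42524 mol. Normalization factor = 12/2.42524 = 4.94796.
Si per 12 O = 0.60766 × 4.94796 = 3.007.

3.007 Si apfu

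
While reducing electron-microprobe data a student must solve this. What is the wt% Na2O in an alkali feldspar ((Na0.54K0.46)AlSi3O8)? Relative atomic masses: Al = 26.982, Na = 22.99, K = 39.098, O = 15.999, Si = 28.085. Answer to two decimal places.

6.21 wt%

Molar mass of (Na0.54K0.46)AlSi3O8 = 0.54*22.99 + 0.46*39.098 + 1*26.982 + 3*28.085 + 8*15.999 = 269.629 g/mol.
Each formula unit contains 0.54 Na, equivalent to 0.54/2 = 0.2700 mol Na2O.
M(Na2O) = 2×22.99 + 1×15.999 = 61.979 g/mol.
Mass of Na2O per formula unit = 0.2700 × 61.979 = 16.734 g.
Na2O wt% = 16.734 / 269.629 × 100 = 6.21%.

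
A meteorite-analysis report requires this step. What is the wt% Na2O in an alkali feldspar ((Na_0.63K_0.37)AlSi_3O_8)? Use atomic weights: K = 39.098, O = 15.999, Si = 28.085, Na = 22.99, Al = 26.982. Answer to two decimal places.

Molar mass of (Na_0.63K_0.37)AlSi_3O_8 = 0.63·22.99 + 0.37·39.098 + 1·26.982 + 3·28.085 + 8·15.999 = 268.179 g/mol.
Each formula unit contains 0.63 Na, equivalent to 0.63/2 = 0.3150 mol Na2O.
M(Na2O) = 2×22.99 + 1×15.999 = 61.979 g/mol.
Mass of Na2O per formula unit = 0.3150 × 61.979 = 19.523 g.
Na2O wt% = 19.523 / 268.179 × 100 = 7.28%.

7.28 wt%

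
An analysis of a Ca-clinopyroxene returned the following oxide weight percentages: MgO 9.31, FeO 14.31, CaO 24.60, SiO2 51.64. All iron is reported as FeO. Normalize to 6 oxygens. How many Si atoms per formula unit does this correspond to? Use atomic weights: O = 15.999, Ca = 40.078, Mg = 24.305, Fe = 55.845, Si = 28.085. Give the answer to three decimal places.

1.993 Si apfu

9.31 wt% MgO ÷ 40.304 g/mol = 0.23099 mol, giving 0.23099 Mg and 0.23099 O.
14.31 wt% FeO ÷ 71.844 g/mol = 0.19918 mol, giving 0.19918 Fe and 0.19918 O.
24.60 wt% CaO ÷ 56.077 g/mol = 0.43868 mol, giving 0.43868 Ca and 0.43868 O.
51.64 wt% SiO2 ÷ 60.083 g/mol = 0.85948 mol, giving 0.85948 Si and 1.71896 O.
Oxygen sums to 2.58781; scaling by 6/2.58781 = 2.31856 puts the formula on 6 O.
Si: 0.85948 × 2.31856 = 1.993 atoms per formula unit.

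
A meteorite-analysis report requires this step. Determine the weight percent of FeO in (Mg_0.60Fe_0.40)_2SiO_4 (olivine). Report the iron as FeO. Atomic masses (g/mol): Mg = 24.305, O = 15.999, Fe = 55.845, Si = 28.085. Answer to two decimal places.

34.64 wt%

Molar mass of (Mg_0.60Fe_0.40)_2SiO_4 = 1.20×24.305 + 0.80×55.845 + 1×28.085 + 4×15.999 = 165.923 g/mol.
Each formula unit contains 0.80 Fe, equivalent to 0.80/1 = 0.8000 mol FeO.
M(FeO) = 1×55.845 + 1×15.999 = 71.844 g/mol.
Mass of FeO per formula unit = 0.8000 × 71.844 = 57.475 g.
FeO wt% = 57.475 / 165.923 × 100 = 34.64%.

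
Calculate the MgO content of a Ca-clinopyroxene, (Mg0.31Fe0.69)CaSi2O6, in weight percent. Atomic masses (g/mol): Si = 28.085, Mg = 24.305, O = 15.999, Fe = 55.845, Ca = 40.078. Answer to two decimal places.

Formula mass = 238.310 g/mol.
0.31 Mg → 0.3100 mol MgO per formula unit; M(MgO) = 40.304, so MgO mass = 12.494 g.
12.494/238.310 × 100 = 5.24 wt%.

5.24 wt%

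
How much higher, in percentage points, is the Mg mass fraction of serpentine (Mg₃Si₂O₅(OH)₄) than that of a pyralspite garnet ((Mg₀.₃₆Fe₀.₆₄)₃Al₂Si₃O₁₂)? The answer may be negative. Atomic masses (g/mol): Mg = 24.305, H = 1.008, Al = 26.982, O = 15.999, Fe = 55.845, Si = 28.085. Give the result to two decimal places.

20.65 percentage points

M(Mg₃Si₂O₅(OH)₄) = 277.108 g/mol, so wt% Mg = 72.915/277.108 × 100 = 26.31%.
M((Mg₀.₃₆Fe₀.₆₄)₃Al₂Si₃O₁₂) = 463.679 g/mol, so wt% Mg = 26.249/463.679 × 100 = 5.66%.
26.31 − 5.66 = 20.65 pp.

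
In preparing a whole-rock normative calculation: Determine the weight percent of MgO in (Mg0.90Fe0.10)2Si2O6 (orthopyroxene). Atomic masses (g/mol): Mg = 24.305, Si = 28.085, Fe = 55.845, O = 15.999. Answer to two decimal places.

35.03 wt%

M((Mg0.90Fe0.10)2Si2O6) = 207.082 g/mol; M(MgO) = 40.304 g/mol.
Moles MgO per formula unit = 1.80 Mg ÷ 1 = 1.8000.
MgO fraction = (1.8000 × 40.304) / 207.082 = 72.547/207.082 = 0.3503.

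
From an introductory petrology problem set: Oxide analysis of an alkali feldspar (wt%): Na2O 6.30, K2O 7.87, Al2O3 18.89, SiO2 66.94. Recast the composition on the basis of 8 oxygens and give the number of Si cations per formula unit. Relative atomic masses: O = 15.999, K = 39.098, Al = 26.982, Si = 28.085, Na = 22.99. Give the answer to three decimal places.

3.002 Si apfu

Na2O: 6.30/61.979 = 0.10165 mol → 0.20330 mol Na, 0.10165 mol O.
K2O: 7.87/94.195 = 0.08355 mol → 0.16710 mol K, 0.08355 mol O.
Al2O3: 18.89/101.961 = 0.18527 mol → 0.37054 mol Al, 0.55581 mol O.
SiO2: 66.94/60.083 = 1.11413 mol → 1.11413 mol Si, 2.22826 mol O.
Total oxygen = 2.96927 mol. Normalization factor = 8/2.96927 = 2.69426.
Si per 8 O = 1.11413 × 2.69426 = 3.002.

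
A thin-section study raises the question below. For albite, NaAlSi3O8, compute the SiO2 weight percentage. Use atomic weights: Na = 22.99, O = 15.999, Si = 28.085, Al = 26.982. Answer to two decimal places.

68.74 wt%

Molar mass of NaAlSi3O8 = 1×22.99 + 1×26.982 + 3×28.085 + 8×15.999 = 262.219 g/mol.
Each formula unit contains 3 Si, equivalent to 3/1 = 3.0000 mol SiO2.
M(SiO2) = 1×28.085 + 2×15.999 = 60.083 g/mol.
Mass of SiO2 per formula unit = 3.0000 × 60.083 = 180.249 g.
SiO2 wt% = 180.249 / 262.219 × 100 = 68.74%.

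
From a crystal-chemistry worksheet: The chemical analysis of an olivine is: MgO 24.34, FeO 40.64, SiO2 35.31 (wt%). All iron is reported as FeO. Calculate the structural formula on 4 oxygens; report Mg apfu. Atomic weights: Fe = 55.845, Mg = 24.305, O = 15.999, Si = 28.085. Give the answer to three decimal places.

MgO: 24.34/40.304 = 0.60391 mol → 0.60391 mol Mg, 0.60391 mol O.
FeO: 40.64/71.844 = 0.56567 mol → 0.56567 mol Fe, 0.56567 mol O.
SiO2: 35.31/60.083 = 0.58769 mol → 0.58769 mol Si, 1.17538 mol O.
Total oxygen = 2.34496 mol. Normalization factor = 4/2.34496 = 1.70579.
Mg per 4 O = 0.60391 × 1.70579 = 1.030.

1.030 Mg apfu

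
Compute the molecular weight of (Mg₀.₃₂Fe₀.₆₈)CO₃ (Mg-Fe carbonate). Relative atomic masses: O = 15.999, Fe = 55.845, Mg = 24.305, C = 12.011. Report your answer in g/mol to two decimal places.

M = 0.32·24.305 + 0.68·55.845 + 1·12.011 + 3·15.999

105.76 g/mol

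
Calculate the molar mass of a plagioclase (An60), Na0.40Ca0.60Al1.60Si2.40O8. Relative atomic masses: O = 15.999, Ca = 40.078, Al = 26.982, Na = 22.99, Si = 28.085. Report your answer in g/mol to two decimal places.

M = 0.40(22.99) + 0.60(40.078) + 1.60(26.982) + 2.40(28.085) + 8(15.999)

271.81 g/mol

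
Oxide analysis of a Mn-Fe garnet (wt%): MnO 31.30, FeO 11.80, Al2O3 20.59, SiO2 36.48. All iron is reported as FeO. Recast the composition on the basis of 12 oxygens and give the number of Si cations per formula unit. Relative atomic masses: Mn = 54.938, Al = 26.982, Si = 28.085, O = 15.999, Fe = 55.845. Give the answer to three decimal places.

MnO (M=70.937): mol = 0.44124; Mn = 0.44124, O = 0.44124.
FeO (M=71.844): mol = 0.16424; Fe = 0.16424, O = 0.16424.
Al2O3 (M=101.961): mol = 0.20194; Al = 0.40388, O = 0.60582.
SiO2 (M=60.083): mol = 0.60716; Si = 0.60716, O = 1.21432.
ΣO = 2.42562; factor = 12/ΣO = 4.94719.
Si apfu = 0.60716 × 4.94719 = 3.004.

3.004 Si apfu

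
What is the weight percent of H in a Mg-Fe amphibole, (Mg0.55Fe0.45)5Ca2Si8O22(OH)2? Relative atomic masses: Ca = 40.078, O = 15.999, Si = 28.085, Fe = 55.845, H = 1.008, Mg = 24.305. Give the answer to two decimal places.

Molar mass of (Mg0.55Fe0.45)5Ca2Si8O22(OH)2: 2.75×24.305 + 2.25×55.845 + 2×40.078 + 8×28.085 + 24×15.999 + 2×1.008 = 883.318 g/mol.
Mass of H per formula unit: 2 × 1.008 = 2.016 g.
Weight fraction H = 2.016 / 883.318 = 0.0023.

0.23 mass %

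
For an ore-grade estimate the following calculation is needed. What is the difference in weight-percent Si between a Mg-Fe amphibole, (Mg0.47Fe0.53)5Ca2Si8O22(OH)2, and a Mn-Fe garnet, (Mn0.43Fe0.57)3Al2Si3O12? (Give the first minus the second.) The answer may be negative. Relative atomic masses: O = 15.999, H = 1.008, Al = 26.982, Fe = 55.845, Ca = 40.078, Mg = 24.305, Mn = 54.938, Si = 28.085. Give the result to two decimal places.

8.11 percentage points

M((Mg0.47Fe0.53)5Ca2Si8O22(OH)2) = 895.934 g/mol, so wt% Si = 224.680/895.934 × 100 = 25.08%.
M((Mn0.43Fe0.57)3Al2Si3O12) = 496.572 g/mol, so wt% Si = 84.255/496.572 × 100 = 16.97%.
25.08 − 16.97 = 8.11 pp.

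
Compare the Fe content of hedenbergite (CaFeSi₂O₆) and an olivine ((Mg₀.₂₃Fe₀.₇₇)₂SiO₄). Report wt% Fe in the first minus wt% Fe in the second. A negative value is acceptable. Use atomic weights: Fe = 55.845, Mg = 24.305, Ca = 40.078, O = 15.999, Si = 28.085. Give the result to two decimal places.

-22.93 percentage points

Fe in CaFeSi₂O₆: molar mass 248.087 g/mol; 1×55.845 = 55.845 g → 22.51 wt%.
Fe in (Mg₀.₂₃Fe₀.₇₇)₂SiO₄: molar mass 189.263 g/mol; 1.54×55.845 = 86.001 g → 45.44 wt%.
Difference = 22.51 − 45.44 = -22.93 percentage points.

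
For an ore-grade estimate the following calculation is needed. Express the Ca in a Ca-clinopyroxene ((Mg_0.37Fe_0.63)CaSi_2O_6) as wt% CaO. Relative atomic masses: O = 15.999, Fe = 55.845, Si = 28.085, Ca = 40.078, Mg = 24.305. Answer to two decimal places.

Formula mass = 236.417 g/mol.
1 Ca → 1.0000 mol CaO per formula unit; M(CaO) = 56.077, so CaO mass = 56.077 g.
56.077/236.417 × 100 = 23.72 wt%.

23.72 wt%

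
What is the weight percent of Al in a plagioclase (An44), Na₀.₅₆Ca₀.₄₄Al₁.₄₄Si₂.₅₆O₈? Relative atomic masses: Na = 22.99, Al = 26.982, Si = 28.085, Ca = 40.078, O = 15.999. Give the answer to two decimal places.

Molar mass of Na₀.₅₆Ca₀.₄₄Al₁.₄₄Si₂.₅₆O₈: 0.56*22.99 + 0.44*40.078 + 1.44*26.982 + 2.56*28.085 + 8*15.999 = 269.252 g/mol.
Mass of Al per formula unit: 1.44 × 26.982 = 38.854 g.
Weight fraction Al = 38.854 / 269.252 = 0.1443.

14.43 wt%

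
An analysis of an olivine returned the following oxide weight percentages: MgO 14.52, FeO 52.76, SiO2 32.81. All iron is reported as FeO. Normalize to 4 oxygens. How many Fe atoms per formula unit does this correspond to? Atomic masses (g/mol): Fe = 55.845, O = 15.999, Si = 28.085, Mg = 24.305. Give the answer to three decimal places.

1.343 Fe apfu

MgO: 14.52/40.304 = 0.36026 mol → 0.36026 mol Mg, 0.36026 mol O.
FeO: 52.76/71.844 = 0.73437 mol → 0.73437 mol Fe, 0.73437 mol O.
SiO2: 32.81/60.083 = 0.54608 mol → 0.54608 mol Si, 1.09216 mol O.
Total oxygen = 2.18679 mol. Normalization factor = 4/2.18679 = 1.82917.
Fe per 4 O = 0.73437 × 1.82917 = 1.343.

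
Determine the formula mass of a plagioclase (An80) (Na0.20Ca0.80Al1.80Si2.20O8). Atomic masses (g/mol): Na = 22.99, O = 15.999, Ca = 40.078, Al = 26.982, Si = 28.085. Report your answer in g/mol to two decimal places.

M = 0.20·22.99 + 0.80·40.078 + 1.80·26.982 + 2.20·28.085 + 8·15.999

275.01 g/mol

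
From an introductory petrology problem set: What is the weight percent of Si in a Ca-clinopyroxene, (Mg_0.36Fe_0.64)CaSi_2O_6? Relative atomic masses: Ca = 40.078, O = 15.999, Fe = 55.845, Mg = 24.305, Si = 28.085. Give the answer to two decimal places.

Molar mass of (Mg_0.36Fe_0.64)CaSi_2O_6: 0.36·24.305 + 0.64·55.845 + 1·40.078 + 2·28.085 + 6·15.999 = 236.733 g/mol.
Mass of Si per formula unit: 2 × 28.085 = 56.170 g.
Weight fraction Si = 56.170 / 236.733 = 0.2373.

23.73 mass %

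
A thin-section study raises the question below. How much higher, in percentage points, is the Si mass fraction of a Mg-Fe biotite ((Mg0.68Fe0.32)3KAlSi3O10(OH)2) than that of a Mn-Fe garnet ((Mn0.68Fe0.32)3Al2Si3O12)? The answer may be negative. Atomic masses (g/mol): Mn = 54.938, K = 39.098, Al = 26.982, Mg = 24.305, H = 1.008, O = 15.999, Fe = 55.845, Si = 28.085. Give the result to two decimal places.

M((Mg0.68Fe0.32)3KAlSi3O10(OH)2) = 447.532 g/mol, so wt% Si = 84.255/447.532 × 100 = 18.83%.
M((Mn0.68Fe0.32)3Al2Si3O12) = 495.892 g/mol, so wt% Si = 84.255/495.892 × 100 = 16.99%.
18.83 − 16.99 = 1.84 pp.

1.84 percentage points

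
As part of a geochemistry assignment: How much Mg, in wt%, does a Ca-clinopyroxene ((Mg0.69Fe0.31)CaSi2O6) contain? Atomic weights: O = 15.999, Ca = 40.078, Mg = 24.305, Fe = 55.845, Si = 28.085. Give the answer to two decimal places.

7.41 wt%

Formula mass = 0.69*24.305 + 0.31*55.845 + 1*40.078 + 2*28.085 + 6*15.999 = 226.324 g/mol, of which 16.770 g is Mg.
So Mg makes up 16.770/226.324 = 0.0741 of the mass, i.e. 7.41%.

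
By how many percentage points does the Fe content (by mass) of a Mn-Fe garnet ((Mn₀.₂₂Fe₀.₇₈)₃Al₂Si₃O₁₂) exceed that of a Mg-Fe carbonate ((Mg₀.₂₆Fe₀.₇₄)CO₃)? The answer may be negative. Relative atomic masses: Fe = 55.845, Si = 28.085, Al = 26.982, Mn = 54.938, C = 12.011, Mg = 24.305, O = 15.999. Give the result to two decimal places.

M((Mn₀.₂₂Fe₀.₇₈)₃Al₂Si₃O₁₂) = 497.143 g/mol, so wt% Fe = 130.677/497.143 × 100 = 26.29%.
M((Mg₀.₂₆Fe₀.₇₄)CO₃) = 107.653 g/mol, so wt% Fe = 41.325/107.653 × 100 = 38.39%.
26.29 − 38.39 = -12.10 pp.

-12.10 percentage points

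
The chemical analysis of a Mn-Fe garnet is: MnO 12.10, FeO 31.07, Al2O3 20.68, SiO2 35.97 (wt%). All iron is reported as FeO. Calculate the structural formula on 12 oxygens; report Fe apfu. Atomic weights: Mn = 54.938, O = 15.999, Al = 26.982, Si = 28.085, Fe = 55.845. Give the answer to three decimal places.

2.154 Fe apfu

12.10 wt% MnO ÷ 70.937 g/mol = 0.17057 mol, giving 0.17057 Mn and 0.17057 O.
31.07 wt% FeO ÷ 71.844 g/mol = 0.43246 mol, giving 0.43246 Fe and 0.43246 O.
20.68 wt% Al2O3 ÷ 101.961 g/mol = 0.20282 mol, giving 0.40564 Al and 0.60846 O.
35.97 wt% SiO2 ÷ 60.083 g/mol = 0.59867 mol, giving 0.59867 Si and 1.19734 O.
Oxygen sums to 2.40883; scaling by 12/2.40883 = 4.98167 puts the formula on 12 O.
Fe: 0.43246 × 4.98167 = 2.154 atoms per formula unit.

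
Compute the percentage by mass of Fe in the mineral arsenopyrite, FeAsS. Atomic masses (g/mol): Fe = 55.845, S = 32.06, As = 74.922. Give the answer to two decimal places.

34.30 wt%

Formula mass = 1*55.845 + 1*74.922 + 1*32.06 = 162.827 g/mol, of which 55.845 g is Fe.
So Fe makes up 55.845/162.827 = 0.3430 of the mass, i.e. 34.30%.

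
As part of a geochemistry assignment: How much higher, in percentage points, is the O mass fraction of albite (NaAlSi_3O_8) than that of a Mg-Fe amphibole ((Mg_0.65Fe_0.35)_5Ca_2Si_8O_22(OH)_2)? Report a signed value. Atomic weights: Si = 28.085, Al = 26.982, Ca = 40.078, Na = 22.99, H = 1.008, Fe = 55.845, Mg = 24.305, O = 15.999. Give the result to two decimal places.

M(NaAlSi_3O_8) = 262.219 g/mol, so wt% O = 127.992/262.219 × 100 = 48.81%.
M((Mg_0.65Fe_0.35)_5Ca_2Si_8O_22(OH)_2) = 867.548 g/mol, so wt% O = 383.976/867.548 × 100 = 44.26%.
48.81 − 44.26 = 4.55 pp.

4.55 percentage points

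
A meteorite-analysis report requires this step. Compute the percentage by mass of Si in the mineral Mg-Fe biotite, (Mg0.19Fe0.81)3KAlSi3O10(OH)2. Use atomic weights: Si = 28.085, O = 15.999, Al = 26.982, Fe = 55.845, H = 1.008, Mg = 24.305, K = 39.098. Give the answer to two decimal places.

17.06 wt%

M((Mg0.19Fe0.81)3KAlSi3O10(OH)2) = 493.896 g/mol.
Si contributes 3 × 28.085 = 84.255 g per mole.
84.255/493.896 = 0.1706 → 17.06%.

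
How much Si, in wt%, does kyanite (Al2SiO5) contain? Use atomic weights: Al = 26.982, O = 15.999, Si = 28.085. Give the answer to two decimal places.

17.33 wt%

M(Al2SiO5) = 162.044 g/mol.
Si contributes 1 × 28.085 = 28.085 g per mole.
28.085/162.044 = 0.1733 → 17.33%.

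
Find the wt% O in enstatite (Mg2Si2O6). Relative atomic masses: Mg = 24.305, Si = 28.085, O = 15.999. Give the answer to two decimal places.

Formula mass = 2*24.305 + 2*28.085 + 6*15.999 = 200.774 g/mol, of which 95.994 g is O.
So O makes up 95.994/200.774 = 0.4781 of the mass, i.e. 47.81%.

47.81 mass %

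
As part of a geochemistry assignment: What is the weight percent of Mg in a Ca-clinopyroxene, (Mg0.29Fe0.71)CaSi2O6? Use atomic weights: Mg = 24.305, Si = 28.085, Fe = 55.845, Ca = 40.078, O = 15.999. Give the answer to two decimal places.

Molar mass of (Mg0.29Fe0.71)CaSi2O6: 0.29·24.305 + 0.71·55.845 + 1·40.078 + 2·28.085 + 6·15.999 = 238.940 g/mol.
Mass of Mg per formula unit: 0.29 × 24.305 = 7.048 g.
Weight fraction Mg = 7.048 / 238.940 = 0.0295.

2.95 mass %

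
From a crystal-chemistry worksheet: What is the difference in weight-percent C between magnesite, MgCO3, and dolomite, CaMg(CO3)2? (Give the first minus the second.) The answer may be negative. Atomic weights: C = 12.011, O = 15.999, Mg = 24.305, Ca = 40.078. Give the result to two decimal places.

1.22 percentage points

First mineral: 12.011 g C in 84.313 g formula = 14.25 wt% C.
Second mineral: 24.022 g C in 184.399 g formula = 13.03 wt% C.
14.25% − 13.03% gives a difference of 1.22 percentage points.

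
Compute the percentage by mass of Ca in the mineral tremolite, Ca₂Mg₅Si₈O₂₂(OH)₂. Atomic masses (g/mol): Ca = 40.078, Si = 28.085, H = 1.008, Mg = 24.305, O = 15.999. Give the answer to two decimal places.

Molar mass of Ca₂Mg₅Si₈O₂₂(OH)₂: 2×40.078 + 5×24.305 + 8×28.085 + 24×15.999 + 2×1.008 = 812.353 g/mol.
Mass of Ca per formula unit: 2 × 40.078 = 80.156 g.
Weight fraction Ca = 80.156 / 812.353 = 0.0987.

9.87 weight percent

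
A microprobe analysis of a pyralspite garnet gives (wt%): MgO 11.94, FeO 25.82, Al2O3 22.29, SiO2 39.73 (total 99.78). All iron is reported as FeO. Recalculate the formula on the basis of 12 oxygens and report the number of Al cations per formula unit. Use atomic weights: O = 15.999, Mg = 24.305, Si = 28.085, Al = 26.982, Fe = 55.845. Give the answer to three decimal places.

MgO: 11.94/40.304 = 0.29625 mol → 0.29625 mol Mg, 0.29625 mol O.
FeO: 25.82/71.844 = 0.35939 mol → 0.35939 mol Fe, 0.35939 mol O.
Al2O3: 22.29/101.961 = 0.21861 mol → 0.43722 mol Al, 0.65583 mol O.
SiO2: 39.73/60.083 = 0.66125 mol → 0.66125 mol Si, 1.32250 mol O.
Total oxygen = 2.63397 mol. Normalization factor = 12/2.63397 = 4.55586.
Al per 12 O = 0.43722 × 4.55586 = 1.992.

1.992 Al apfu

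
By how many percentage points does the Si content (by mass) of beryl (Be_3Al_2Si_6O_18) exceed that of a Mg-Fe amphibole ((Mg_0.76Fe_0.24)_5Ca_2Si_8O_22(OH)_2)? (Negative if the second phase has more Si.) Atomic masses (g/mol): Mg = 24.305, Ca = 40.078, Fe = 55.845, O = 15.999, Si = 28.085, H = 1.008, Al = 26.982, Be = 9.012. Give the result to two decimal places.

4.92 percentage points

M(Be_3Al_2Si_6O_18) = 537.492 g/mol, so wt% Si = 168.510/537.492 × 100 = 31.35%.
M((Mg_0.76Fe_0.24)_5Ca_2Si_8O_22(OH)_2) = 850.201 g/mol, so wt% Si = 224.680/850.201 × 100 = 26.43%.
31.35 − 26.43 = 4.92 pp.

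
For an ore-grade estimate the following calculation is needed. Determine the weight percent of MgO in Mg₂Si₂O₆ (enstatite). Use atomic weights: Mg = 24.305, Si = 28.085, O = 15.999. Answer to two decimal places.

40.15 wt%

Formula mass = 200.774 g/mol.
2 Mg → 2.0000 mol MgO per formula unit; M(MgO) = 40.304, so MgO mass = 80.608 g.
80.608/200.774 × 100 = 40.15 wt%.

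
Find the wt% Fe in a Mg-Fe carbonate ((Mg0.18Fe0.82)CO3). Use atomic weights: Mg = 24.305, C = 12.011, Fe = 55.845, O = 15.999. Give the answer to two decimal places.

41.56 mass %

Formula mass = 0.18×24.305 + 0.82×55.845 + 1×12.011 + 3×15.999 = 110.176 g/mol, of which 45.793 g is Fe.
So Fe makes up 45.793/110.176 = 0.4156 of the mass, i.e. 41.56%.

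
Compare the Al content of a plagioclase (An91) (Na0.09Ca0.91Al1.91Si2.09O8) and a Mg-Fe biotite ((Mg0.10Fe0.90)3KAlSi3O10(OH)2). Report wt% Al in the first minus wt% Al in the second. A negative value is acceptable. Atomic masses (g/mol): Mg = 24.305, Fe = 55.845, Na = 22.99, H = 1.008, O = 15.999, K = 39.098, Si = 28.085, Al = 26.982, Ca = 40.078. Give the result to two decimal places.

M(Na0.09Ca0.91Al1.91Si2.09O8) = 276.765 g/mol, so wt% Al = 51.536/276.765 × 100 = 18.62%.
M((Mg0.10Fe0.90)3KAlSi3O10(OH)2) = 502.412 g/mol, so wt% Al = 26.982/502.412 × 100 = 5.37%.
18.62 − 5.37 = 13.25 pp.

13.25 percentage points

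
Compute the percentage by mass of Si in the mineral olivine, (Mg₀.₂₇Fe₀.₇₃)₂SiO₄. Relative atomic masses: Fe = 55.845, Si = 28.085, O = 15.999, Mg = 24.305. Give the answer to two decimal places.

15.04 weight percent

Formula mass = 0.54·24.305 + 1.46·55.845 + 1·28.085 + 4·15.999 = 186.739 g/mol, of which 28.085 g is Si.
So Si makes up 28.085/186.739 = 0.1504 of the mass, i.e. 15.04%.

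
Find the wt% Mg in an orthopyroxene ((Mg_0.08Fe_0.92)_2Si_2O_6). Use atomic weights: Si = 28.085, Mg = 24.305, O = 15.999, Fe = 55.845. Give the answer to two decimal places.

1.50 wt%

Formula mass = 0.16×24.305 + 1.84×55.845 + 2×28.085 + 6×15.999 = 258.808 g/mol, of which 3.889 g is Mg.
So Mg makes up 3.889/258.808 = 0.0150 of the mass, i.e. 1.50%.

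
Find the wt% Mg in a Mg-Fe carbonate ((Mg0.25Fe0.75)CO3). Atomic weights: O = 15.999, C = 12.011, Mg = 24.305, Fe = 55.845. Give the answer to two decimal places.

Formula mass = 0.25*24.305 + 0.75*55.845 + 1*12.011 + 3*15.999 = 107.968 g/mol, of which 6.076 g is Mg.
So Mg makes up 6.076/107.968 = 0.0563 of the mass, i.e. 5.63%.

5.63 wt%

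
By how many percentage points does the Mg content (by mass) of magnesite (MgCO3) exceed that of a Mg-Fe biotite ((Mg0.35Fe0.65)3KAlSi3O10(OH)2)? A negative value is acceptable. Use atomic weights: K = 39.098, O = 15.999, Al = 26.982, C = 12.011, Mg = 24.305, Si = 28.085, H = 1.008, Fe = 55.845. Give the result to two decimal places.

23.50 percentage points

First mineral: 24.305 g Mg in 84.313 g formula = 28.83 wt% Mg.
Second mineral: 25.520 g Mg in 478.757 g formula = 5.33 wt% Mg.
28.83% − 5.33% gives a difference of 23.50 percentage points.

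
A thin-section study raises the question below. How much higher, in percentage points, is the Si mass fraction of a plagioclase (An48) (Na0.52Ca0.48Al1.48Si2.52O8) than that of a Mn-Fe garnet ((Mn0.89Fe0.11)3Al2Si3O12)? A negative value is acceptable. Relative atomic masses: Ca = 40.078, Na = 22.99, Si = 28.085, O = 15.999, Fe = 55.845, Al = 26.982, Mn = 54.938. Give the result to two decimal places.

M(Na0.52Ca0.48Al1.48Si2.52O8) = 269.892 g/mol, so wt% Si = 70.774/269.892 × 100 = 26.22%.
M((Mn0.89Fe0.11)3Al2Si3O12) = 495.320 g/mol, so wt% Si = 84.255/495.320 × 100 = 17.01%.
26.22 − 17.01 = 9.21 pp.

9.21 percentage points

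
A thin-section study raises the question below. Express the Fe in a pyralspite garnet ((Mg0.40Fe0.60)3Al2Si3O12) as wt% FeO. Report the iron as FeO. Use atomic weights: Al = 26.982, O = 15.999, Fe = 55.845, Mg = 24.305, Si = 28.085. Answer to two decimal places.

M((Mg0.40Fe0.60)3Al2Si3O12) = 459.894 g/mol; M(FeO) = 71.844 g/mol.
Moles FeO per formula unit = 1.80 Fe ÷ 1 = 1.8000.
FeO fraction = (1.8000 × 71.844) / 459.894 = 129.319/459.894 = 0.2812.

28.12 wt%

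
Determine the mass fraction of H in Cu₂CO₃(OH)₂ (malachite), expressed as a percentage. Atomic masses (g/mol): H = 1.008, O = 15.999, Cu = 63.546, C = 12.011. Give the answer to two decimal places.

Molar mass of Cu₂CO₃(OH)₂: 2*63.546 + 1*12.011 + 5*15.999 + 2*1.008 = 221.114 g/mol.
Mass of H per formula unit: 2 × 1.008 = 2.016 g.
Weight fraction H = 2.016 / 221.114 = 0.0091.

0.91 mass %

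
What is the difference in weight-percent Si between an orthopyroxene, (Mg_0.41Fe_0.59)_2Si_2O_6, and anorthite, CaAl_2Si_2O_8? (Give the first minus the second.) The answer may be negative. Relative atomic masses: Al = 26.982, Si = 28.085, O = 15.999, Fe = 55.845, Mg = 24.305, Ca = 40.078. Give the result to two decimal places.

3.41 percentage points

M((Mg_0.41Fe_0.59)_2Si_2O_6) = 237.991 g/mol, so wt% Si = 56.170/237.991 × 100 = 23.60%.
M(CaAl_2Si_2O_8) = 278.204 g/mol, so wt% Si = 56.170/278.204 × 100 = 20.19%.
23.60 − 20.19 = 3.41 pp.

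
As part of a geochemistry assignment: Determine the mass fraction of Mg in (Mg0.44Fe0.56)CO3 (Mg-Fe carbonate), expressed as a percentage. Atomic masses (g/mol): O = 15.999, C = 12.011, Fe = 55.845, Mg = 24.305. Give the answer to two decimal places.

10.49 mass %

Formula mass = 0.44*24.305 + 0.56*55.845 + 1*12.011 + 3*15.999 = 101.975 g/mol, of which 10.694 g is Mg.
So Mg makes up 10.694/101.975 = 0.1049 of the mass, i.e. 10.49%.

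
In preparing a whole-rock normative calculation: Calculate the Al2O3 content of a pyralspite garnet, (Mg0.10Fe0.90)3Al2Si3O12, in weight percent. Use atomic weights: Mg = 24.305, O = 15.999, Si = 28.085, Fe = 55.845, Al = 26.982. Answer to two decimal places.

20.88 wt%

Molar mass of (Mg0.10Fe0.90)3Al2Si3O12 = 0.30*24.305 + 2.70*55.845 + 2*26.982 + 3*28.085 + 12*15.999 = 488.280 g/mol.
Each formula unit contains 2 Al, equivalent to 2/2 = 1.0000 mol Al2O3.
M(Al2O3) = 2×26.982 + 3×15.999 = 101.961 g/mol.
Mass of Al2O3 per formula unit = 1.0000 × 101.961 = 101.961 g.
Al2O3 wt% = 101.961 / 488.280 × 100 = 20.88%.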